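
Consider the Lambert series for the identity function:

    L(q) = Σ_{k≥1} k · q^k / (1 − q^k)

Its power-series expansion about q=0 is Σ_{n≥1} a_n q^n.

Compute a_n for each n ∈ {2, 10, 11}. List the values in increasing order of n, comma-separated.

d|2:{2,1}  Σf=2+1=3
[q^10] f(1)=1,f(2)=2,f(5)=5,f(10)=10 ⇒ 18
q^11  k|11↦f(k): 11:11 1:1  a_11=12

3, 18, 12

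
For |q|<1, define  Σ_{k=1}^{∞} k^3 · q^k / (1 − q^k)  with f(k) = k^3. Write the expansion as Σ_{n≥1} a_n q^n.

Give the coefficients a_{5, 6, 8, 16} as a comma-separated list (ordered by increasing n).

[q^5] f(1)=1,f(5)=125 ⇒ 126
n=6: 6·1 3·2 2·3 1·6  f→[216+27+8+1]=252
q^8  k|8↦f(k): 8:512 4:64 2:8 1:1  a_8=585
n=16: 1·16 2·8 4·4 8·2 16·1  f→[1+8+64+512+4096]=4681

126, 252, 585, 4681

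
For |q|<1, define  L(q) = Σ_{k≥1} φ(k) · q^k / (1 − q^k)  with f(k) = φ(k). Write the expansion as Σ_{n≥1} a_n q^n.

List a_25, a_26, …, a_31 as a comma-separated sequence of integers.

d|25:{25,5,1}  Σφ=20+4+1=25
d|26:{26,13,2,1}  Σφ=12+12+1+1=26
n=27: 27·1 9·3 3·9 1·27  φ→[18+6+2+1]=27
n=28: 1·28 2·14 4·7 7·4 14·2 28·1  φ→[1+1+2+6+6+12]=28
n=29: 29·1 1·29  φ→[28+1]=29
[q^30] φ(1)=1,φ(2)=1,φ(3)=2,φ(5)=4,φ(6)=2,φ(10)=4,φ(15)=8,φ(30)=8 ⇒ 30
n=31: 1·31 31·1  φ→[1+30]=31

25, 26, 27, 28, 29, 30, 31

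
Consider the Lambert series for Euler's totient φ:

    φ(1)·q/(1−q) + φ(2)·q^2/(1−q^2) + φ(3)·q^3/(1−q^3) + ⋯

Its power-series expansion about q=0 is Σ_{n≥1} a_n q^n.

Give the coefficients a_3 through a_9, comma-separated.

[q^3] φ(1)=1,φ(3)=2 ⇒ 3
n=4: 4·1 2·2 1·4  φ→[2+1+1]=4
d|5:{5,1}  Σφ=4+1=5
q^6  k|6↦φ(k): 1:1 2:1 3:2 6:2  a_6=6
[q^7] φ(1)=1,φ(7)=6 ⇒ 7
[q^8] φ(8)=4,φ(4)=2,φ(2)=1,φ(1)=1 ⇒ 8
n=9: 1·9 3·3 9·1  φ→[1+2+6]=9

3, 4, 5, 6, 7, 8, 9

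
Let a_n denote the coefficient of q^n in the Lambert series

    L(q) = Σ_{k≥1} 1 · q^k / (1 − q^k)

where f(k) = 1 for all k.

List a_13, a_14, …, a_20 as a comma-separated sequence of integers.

q^13  k|13↦f(k): 13:1 1:1  a_13=2
n=14: 1·14 2·7 7·2 14·1  f→[1+1+1+1]=4
[q^15] f(1)=1,f(3)=1,f(5)=1,f(15)=1 ⇒ 4
[q^16] f(1)=1,f(2)=1,f(4)=1,f(8)=1,f(16)=1 ⇒ 5
q^17  k|17↦f(k): 1:1 17:1  a_17=2
d|18:{18,9,6,3,2,1}  Σf=1+1+1+1+1+1=6
q^19  k|19↦f(k): 1:1 19:1  a_19=2
q^20  k|20↦f(k): 1:1 2:1 4:1 5:1 10:1 20:1  a_20=6

2, 4, 4, 5, 2, 6, 2, 6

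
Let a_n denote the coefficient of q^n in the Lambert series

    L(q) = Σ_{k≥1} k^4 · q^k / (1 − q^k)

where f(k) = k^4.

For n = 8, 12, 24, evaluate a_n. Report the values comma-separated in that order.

[q^8] f(8)=4096,f(4)=256,f(2)=16,f(1)=1 ⇒ 4369
[q^12] f(12)=20736,f(6)=1296,f(4)=256,f(3)=81,f(2)=16,f(1)=1 ⇒ 22386
n=24: 24·1 12·2 8·3 6·4 4·6 3·8 2·12 1·24  f→[331776+20736+4096+1296+256+81+16+1]=358258

4369, 22386, 358258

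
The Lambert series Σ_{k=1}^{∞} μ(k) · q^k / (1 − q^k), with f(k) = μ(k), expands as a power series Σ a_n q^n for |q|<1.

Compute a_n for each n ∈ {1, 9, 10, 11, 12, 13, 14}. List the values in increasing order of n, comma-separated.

1, 0, 0, 0, 0, 0, 0

q^1  k|1↦μ(k): 1:1  a_1=1
d|9:{1,3,9}  Σμ=1+(-1)+0=0
n=10: 1·10 2·5 5·2 10·1  μ→[1+(-1)+(-1)+1]=0
n=11: 1·11 11·1  μ→[1+(-1)]=0
q^12  k|12↦μ(k): 12:0 6:1 4:0 3:-1 2:-1 1:1  a_12=0
d|13:{1,13}  Σμ=1+(-1)=0
d|14:{1,2,7,14}  Σμ=1+(-1)+(-1)+1=0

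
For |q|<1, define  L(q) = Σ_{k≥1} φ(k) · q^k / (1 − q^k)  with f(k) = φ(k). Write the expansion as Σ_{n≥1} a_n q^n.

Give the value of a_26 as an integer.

d|26:{26,13,2,1}  Σφ=12+12+1+1=26

a_26 = 26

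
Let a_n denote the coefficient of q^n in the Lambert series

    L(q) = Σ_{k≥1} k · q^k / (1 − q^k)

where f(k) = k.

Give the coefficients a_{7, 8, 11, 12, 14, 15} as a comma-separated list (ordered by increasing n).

8, 15, 12, 28, 24, 24

[q^7] f(1)=1,f(7)=7 ⇒ 8
[q^8] f(8)=8,f(4)=4,f(2)=2,f(1)=1 ⇒ 15
[q^11] f(11)=11,f(1)=1 ⇒ 12
d|12:{1,2,3,4,6,12}  Σf=1+2+3+4+6+12=28
n=14: 14·1 7·2 2·7 1·14  f→[14+7+2+1]=24
n=15: 15·1 5·3 3·5 1·15  f→[15+5+3+1]=24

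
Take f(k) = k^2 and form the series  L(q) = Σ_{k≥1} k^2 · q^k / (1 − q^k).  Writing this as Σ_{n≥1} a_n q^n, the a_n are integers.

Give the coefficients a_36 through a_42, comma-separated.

[q^36] f(36)=1296,f(18)=324,f(12)=144,f(9)=81,f(6)=36,f(4)=16,f(3)=9,f(2)=4,f(1)=1 ⇒ 1911
q^37  k|37↦f(k): 37:1369 1:1  a_37=1370
[q^38] f(1)=1,f(2)=4,f(19)=361,f(38)=1444 ⇒ 1810
[q^39] f(39)=1521,f(13)=169,f(3)=9,f(1)=1 ⇒ 1700
[q^40] f(40)=1600,f(20)=400,f(10)=100,f(8)=64,f(5)=25,f(4)=16,f(2)=4,f(1)=1 ⇒ 2210
[q^41] f(41)=1681,f(1)=1 ⇒ 1682
q^42  k|42↦f(k): 1:1 2:4 3:9 6:36 7:49 14:196 21:441 42:1764  a_42=2500

1911, 1370, 1810, 1700, 2210, 1682, 2500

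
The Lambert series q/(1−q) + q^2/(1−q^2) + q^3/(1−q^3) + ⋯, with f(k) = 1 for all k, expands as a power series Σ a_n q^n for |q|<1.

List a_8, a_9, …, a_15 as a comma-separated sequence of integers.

[q^8] f(1)=1,f(2)=1,f(4)=1,f(8)=1 ⇒ 4
[q^9] f(1)=1,f(3)=1,f(9)=1 ⇒ 3
[q^10] f(1)=1,f(2)=1,f(5)=1,f(10)=1 ⇒ 4
n=11: 1·11 11·1  f→[1+1]=2
d|12:{12,6,4,3,2,1}  Σf=1+1+1+1+1+1=6
n=13: 1·13 13·1  f→[1+1]=2
q^14  k|14↦f(k): 1:1 2:1 7:1 14:1  a_14=4
n=15: 1·15 3·5 5·3 15·1  f→[1+1+1+1]=4

4, 3, 4, 2, 6, 2, 4, 4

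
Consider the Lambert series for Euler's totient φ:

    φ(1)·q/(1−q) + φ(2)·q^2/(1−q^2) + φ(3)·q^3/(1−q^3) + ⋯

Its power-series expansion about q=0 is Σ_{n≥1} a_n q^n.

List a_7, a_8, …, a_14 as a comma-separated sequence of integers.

q^7  k|7↦φ(k): 1:1 7:6  a_7=7
[q^8] φ(8)=4,φ(4)=2,φ(2)=1,φ(1)=1 ⇒ 8
[q^9] φ(9)=6,φ(3)=2,φ(1)=1 ⇒ 9
d|10:{1,2,5,10}  Σφ=1+1+4+4=10
d|11:{11,1}  Σφ=10+1=11
q^12  k|12↦φ(k): 12:4 6:2 4:2 3:2 2:1 1:1  a_12=12
q^13  k|13↦φ(k): 13:12 1:1  a_13=13
d|14:{14,7,2,1}  Σφ=6+6+1+1=14

7, 8, 9, 10, 11, 12, 13, 14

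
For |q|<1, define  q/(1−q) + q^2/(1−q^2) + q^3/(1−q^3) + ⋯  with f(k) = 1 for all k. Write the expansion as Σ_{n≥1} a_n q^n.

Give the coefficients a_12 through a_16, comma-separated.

6, 2, 4, 4, 5

d|12:{12,6,4,3,2,1}  Σf=1+1+1+1+1+1=6
[q^13] f(13)=1,f(1)=1 ⇒ 2
d|14:{1,2,7,14}  Σf=1+1+1+1=4
q^15  k|15↦f(k): 1:1 3:1 5:1 15:1  a_15=4
[q^16] f(1)=1,f(2)=1,f(4)=1,f(8)=1,f(16)=1 ⇒ 5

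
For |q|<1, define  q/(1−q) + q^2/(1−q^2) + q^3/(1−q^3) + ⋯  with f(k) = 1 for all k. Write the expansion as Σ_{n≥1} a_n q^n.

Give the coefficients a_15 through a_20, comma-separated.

4, 5, 2, 6, 2, 6

d|15:{1,3,5,15}  Σf=1+1+1+1=4
[q^16] f(1)=1,f(2)=1,f(4)=1,f(8)=1,f(16)=1 ⇒ 5
d|17:{17,1}  Σf=1+1=2
[q^18] f(1)=1,f(2)=1,f(3)=1,f(6)=1,f(9)=1,f(18)=1 ⇒ 6
d|19:{19,1}  Σf=1+1=2
[q^20] f(20)=1,f(10)=1,f(5)=1,f(4)=1,f(2)=1,f(1)=1 ⇒ 6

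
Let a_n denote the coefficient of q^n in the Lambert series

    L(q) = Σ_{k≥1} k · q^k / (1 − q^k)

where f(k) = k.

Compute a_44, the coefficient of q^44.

a_44 = 84

[q^44] f(44)=44,f(22)=22,f(11)=11,f(4)=4,f(2)=2,f(1)=1 ⇒ 84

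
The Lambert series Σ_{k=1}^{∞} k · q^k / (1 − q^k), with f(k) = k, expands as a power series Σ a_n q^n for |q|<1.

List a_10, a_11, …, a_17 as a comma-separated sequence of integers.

d|10:{10,5,2,1}  Σf=10+5+2+1=18
[q^11] f(11)=11,f(1)=1 ⇒ 12
d|12:{1,2,3,4,6,12}  Σf=1+2+3+4+6+12=28
n=13: 13·1 1·13  f→[13+1]=14
[q^14] f(14)=14,f(7)=7,f(2)=2,f(1)=1 ⇒ 24
d|15:{15,5,3,1}  Σf=15+5+3+1=24
[q^16] f(1)=1,f(2)=2,f(4)=4,f(8)=8,f(16)=16 ⇒ 31
[q^17] f(17)=17,f(1)=1 ⇒ 18

18, 12, 28, 14, 24, 24, 31, 18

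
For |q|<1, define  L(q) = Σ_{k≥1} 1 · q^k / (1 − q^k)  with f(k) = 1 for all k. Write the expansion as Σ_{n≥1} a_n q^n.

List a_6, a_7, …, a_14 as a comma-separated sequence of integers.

n=6: 1·6 2·3 3·2 6·1  f→[1+1+1+1]=4
d|7:{1,7}  Σf=1+1=2
d|8:{1,2,4,8}  Σf=1+1+1+1=4
n=9: 1·9 3·3 9·1  f→[1+1+1]=3
[q^10] f(1)=1,f(2)=1,f(5)=1,f(10)=1 ⇒ 4
[q^11] f(1)=1,f(11)=1 ⇒ 2
[q^12] f(1)=1,f(2)=1,f(3)=1,f(4)=1,f(6)=1,f(12)=1 ⇒ 6
q^13  k|13↦f(k): 13:1 1:1  a_13=2
q^14  k|14↦f(k): 14:1 7:1 2:1 1:1  a_14=4

4, 2, 4, 3, 4, 2, 6, 2, 4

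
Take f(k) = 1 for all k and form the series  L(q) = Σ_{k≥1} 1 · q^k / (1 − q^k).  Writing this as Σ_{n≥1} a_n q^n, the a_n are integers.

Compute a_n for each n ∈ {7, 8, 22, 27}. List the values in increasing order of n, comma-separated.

n=7: 1·7 7·1  f→[1+1]=2
[q^8] f(1)=1,f(2)=1,f(4)=1,f(8)=1 ⇒ 4
n=22: 1·22 2·11 11·2 22·1  f→[1+1+1+1]=4
[q^27] f(1)=1,f(3)=1,f(9)=1,f(27)=1 ⇒ 4

2, 4, 4, 4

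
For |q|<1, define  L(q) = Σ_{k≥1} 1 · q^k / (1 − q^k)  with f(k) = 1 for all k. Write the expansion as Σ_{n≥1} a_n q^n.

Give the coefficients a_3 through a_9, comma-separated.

2, 3, 2, 4, 2, 4, 3

d|3:{1,3}  Σf=1+1=2
n=4: 1·4 2·2 4·1  f→[1+1+1]=3
n=5: 5·1 1·5  f→[1+1]=2
d|6:{1,2,3,6}  Σf=1+1+1+1=4
d|7:{1,7}  Σf=1+1=2
n=8: 1·8 2·4 4·2 8·1  f→[1+1+1+1]=4
n=9: 9·1 3·3 1·9  f→[1+1+1]=3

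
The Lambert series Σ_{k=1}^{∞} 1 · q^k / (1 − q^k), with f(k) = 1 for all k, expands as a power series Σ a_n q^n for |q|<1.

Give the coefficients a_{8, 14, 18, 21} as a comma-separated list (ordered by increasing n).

[q^8] f(8)=1,f(4)=1,f(2)=1,f(1)=1 ⇒ 4
q^14  k|14↦f(k): 14:1 7:1 2:1 1:1  a_14=4
n=18: 18·1 9·2 6·3 3·6 2·9 1·18  f→[1+1+1+1+1+1]=6
d|21:{21,7,3,1}  Σf=1+1+1+1=4

4, 4, 6, 4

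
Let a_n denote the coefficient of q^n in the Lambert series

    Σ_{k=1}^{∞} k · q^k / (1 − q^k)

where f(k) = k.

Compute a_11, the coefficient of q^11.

a_11 = 12

d|11:{11,1}  Σf=11+1=12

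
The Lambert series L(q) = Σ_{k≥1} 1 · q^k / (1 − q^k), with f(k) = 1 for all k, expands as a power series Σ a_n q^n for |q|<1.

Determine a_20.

a_20 = 6

[q^20] f(1)=1,f(2)=1,f(4)=1,f(5)=1,f(10)=1,f(20)=1 ⇒ 6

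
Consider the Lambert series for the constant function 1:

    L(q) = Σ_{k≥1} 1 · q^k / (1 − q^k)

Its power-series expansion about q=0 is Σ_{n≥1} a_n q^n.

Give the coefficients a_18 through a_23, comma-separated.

6, 2, 6, 4, 4, 2

q^18  k|18↦f(k): 1:1 2:1 3:1 6:1 9:1 18:1  a_18=6
n=19: 19·1 1·19  f→[1+1]=2
[q^20] f(20)=1,f(10)=1,f(5)=1,f(4)=1,f(2)=1,f(1)=1 ⇒ 6
[q^21] f(21)=1,f(7)=1,f(3)=1,f(1)=1 ⇒ 4
q^22  k|22↦f(k): 1:1 2:1 11:1 22:1  a_22=4
[q^23] f(23)=1,f(1)=1 ⇒ 2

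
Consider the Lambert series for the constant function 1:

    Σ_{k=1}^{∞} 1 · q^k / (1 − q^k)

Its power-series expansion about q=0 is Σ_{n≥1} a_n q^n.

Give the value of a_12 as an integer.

n=12: 12·1 6·2 4·3 3·4 2·6 1·12  f→[1+1+1+1+1+1]=6

a_12 = 6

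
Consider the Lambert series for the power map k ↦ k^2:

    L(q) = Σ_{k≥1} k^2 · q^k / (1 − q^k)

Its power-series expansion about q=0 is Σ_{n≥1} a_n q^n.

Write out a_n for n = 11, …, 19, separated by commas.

[q^11] f(1)=1,f(11)=121 ⇒ 122
n=12: 12·1 6·2 4·3 3·4 2·6 1·12  f→[144+36+16+9+4+1]=210
d|13:{1,13}  Σf=1+169=170
n=14: 1·14 2·7 7·2 14·1  f→[1+4+49+196]=250
q^15  k|15↦f(k): 15:225 5:25 3:9 1:1  a_15=260
d|16:{16,8,4,2,1}  Σf=256+64+16+4+1=341
n=17: 1·17 17·1  f→[1+289]=290
[q^18] f(1)=1,f(2)=4,f(3)=9,f(6)=36,f(9)=81,f(18)=324 ⇒ 455
[q^19] f(1)=1,f(19)=361 ⇒ 362

122, 210, 170, 250, 260, 341, 290, 455, 362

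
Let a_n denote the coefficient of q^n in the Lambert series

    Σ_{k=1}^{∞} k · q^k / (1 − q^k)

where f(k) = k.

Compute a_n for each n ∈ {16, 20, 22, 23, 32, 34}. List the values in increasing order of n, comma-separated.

n=16: 16·1 8·2 4·4 2·8 1·16  f→[16+8+4+2+1]=31
[q^20] f(20)=20,f(10)=10,f(5)=5,f(4)=4,f(2)=2,f(1)=1 ⇒ 42
q^22  k|22↦f(k): 1:1 2:2 11:11 22:22  a_22=36
q^23  k|23↦f(k): 23:23 1:1  a_23=24
n=32: 32·1 16·2 8·4 4·8 2·16 1·32  f→[32+16+8+4+2+1]=63
d|34:{34,17,2,1}  Σf=34+17+2+1=54

31, 42, 36, 24, 63, 54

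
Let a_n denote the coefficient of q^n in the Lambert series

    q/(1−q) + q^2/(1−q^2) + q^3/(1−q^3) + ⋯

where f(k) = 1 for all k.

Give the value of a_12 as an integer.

a_12 = 6

n=12: 1·12 2·6 3·4 4·3 6·2 12·1  f→[1+1+1+1+1+1]=6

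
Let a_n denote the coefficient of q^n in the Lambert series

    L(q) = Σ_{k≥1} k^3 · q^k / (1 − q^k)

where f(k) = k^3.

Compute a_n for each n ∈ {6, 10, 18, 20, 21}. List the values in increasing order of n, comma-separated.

d|6:{1,2,3,6}  Σf=1+8+27+216=252
[q^10] f(10)=1000,f(5)=125,f(2)=8,f(1)=1 ⇒ 1134
q^18  k|18↦f(k): 1:1 2:8 3:27 6:216 9:729 18:5832  a_18=6813
[q^20] f(1)=1,f(2)=8,f(4)=64,f(5)=125,f(10)=1000,f(20)=8000 ⇒ 9198
n=21: 1·21 3·7 7·3 21·1  f→[1+27+343+9261]=9632

252, 1134, 6813, 9198, 9632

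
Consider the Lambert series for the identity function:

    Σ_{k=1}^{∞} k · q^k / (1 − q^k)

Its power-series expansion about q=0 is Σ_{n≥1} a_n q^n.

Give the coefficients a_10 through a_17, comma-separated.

18, 12, 28, 14, 24, 24, 31, 18

[q^10] f(1)=1,f(2)=2,f(5)=5,f(10)=10 ⇒ 18
[q^11] f(1)=1,f(11)=11 ⇒ 12
d|12:{1,2,3,4,6,12}  Σf=1+2+3+4+6+12=28
n=13: 1·13 13·1  f→[1+13]=14
d|14:{1,2,7,14}  Σf=1+2+7+14=24
d|15:{1,3,5,15}  Σf=1+3+5+15=24
q^16  k|16↦f(k): 16:16 8:8 4:4 2:2 1:1  a_16=31
[q^17] f(1)=1,f(17)=17 ⇒ 18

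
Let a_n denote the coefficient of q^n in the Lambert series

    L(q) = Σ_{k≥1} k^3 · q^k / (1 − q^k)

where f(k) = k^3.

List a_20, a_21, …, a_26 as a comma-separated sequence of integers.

q^20  k|20↦f(k): 20:8000 10:1000 5:125 4:64 2:8 1:1  a_20=9198
[q^21] f(21)=9261,f(7)=343,f(3)=27,f(1)=1 ⇒ 9632
n=22: 22·1 11·2 2·11 1·22  f→[10648+1331+8+1]=11988
d|23:{1,23}  Σf=1+12167=12168
q^24  k|24↦f(k): 1:1 2:8 3:27 4:64 6:216 8:512 12:1728 24:13824  a_24=16380
d|25:{1,5,25}  Σf=1+125+15625=15751
q^26  k|26↦f(k): 26:17576 13:2197 2:8 1:1  a_26=19782

9198, 9632, 11988, 12168, 16380, 15751, 19782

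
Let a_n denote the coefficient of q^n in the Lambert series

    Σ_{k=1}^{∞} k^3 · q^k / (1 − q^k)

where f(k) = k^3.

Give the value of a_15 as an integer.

a_15 = 3528

n=15: 1·15 3·5 5·3 15·1  f→[1+27+125+3375]=3528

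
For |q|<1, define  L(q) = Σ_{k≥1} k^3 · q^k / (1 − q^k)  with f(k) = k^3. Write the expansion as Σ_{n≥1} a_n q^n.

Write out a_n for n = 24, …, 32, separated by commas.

n=24: 1·24 2·12 3·8 4·6 6·4 8·3 12·2 24·1  f→[1+8+27+64+216+512+1728+13824]=16380
d|25:{25,5,1}  Σf=15625+125+1=15751
n=26: 1·26 2·13 13·2 26·1  f→[1+8+2197+17576]=19782
n=27: 1·27 3·9 9·3 27·1  f→[1+27+729+19683]=20440
n=28: 1·28 2·14 4·7 7·4 14·2 28·1  f→[1+8+64+343+2744+21952]=25112
n=29: 29·1 1·29  f→[24389+1]=24390
n=30: 1·30 2·15 3·10 5·6 6·5 10·3 15·2 30·1  f→[1+8+27+125+216+1000+3375+27000]=31752
[q^31] f(1)=1,f(31)=29791 ⇒ 29792
[q^32] f(1)=1,f(2)=8,f(4)=64,f(8)=512,f(16)=4096,f(32)=32768 ⇒ 37449

16380, 15751, 19782, 20440, 25112, 24390, 31752, 29792, 37449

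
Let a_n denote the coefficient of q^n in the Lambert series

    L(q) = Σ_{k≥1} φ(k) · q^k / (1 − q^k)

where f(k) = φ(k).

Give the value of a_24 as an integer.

q^24  k|24↦φ(k): 1:1 2:1 3:2 4:2 6:2 8:4 12:4 24:8  a_24=24

a_24 = 24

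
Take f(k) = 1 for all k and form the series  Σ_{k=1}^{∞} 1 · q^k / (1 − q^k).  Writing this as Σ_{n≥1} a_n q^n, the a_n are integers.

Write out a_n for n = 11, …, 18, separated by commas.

q^11  k|11↦f(k): 11:1 1:1  a_11=2
d|12:{12,6,4,3,2,1}  Σf=1+1+1+1+1+1=6
q^13  k|13↦f(k): 13:1 1:1  a_13=2
[q^14] f(1)=1,f(2)=1,f(7)=1,f(14)=1 ⇒ 4
n=15: 15·1 5·3 3·5 1·15  f→[1+1+1+1]=4
[q^16] f(16)=1,f(8)=1,f(4)=1,f(2)=1,f(1)=1 ⇒ 5
d|17:{1,17}  Σf=1+1=2
[q^18] f(18)=1,f(9)=1,f(6)=1,f(3)=1,f(2)=1,f(1)=1 ⇒ 6

2, 6, 2, 4, 4, 5, 2, 6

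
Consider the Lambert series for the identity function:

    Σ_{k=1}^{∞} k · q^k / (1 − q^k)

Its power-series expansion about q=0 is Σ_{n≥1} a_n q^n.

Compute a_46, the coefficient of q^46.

a_46 = 72

[q^46] f(1)=1,f(2)=2,f(23)=23,f(46)=46 ⇒ 72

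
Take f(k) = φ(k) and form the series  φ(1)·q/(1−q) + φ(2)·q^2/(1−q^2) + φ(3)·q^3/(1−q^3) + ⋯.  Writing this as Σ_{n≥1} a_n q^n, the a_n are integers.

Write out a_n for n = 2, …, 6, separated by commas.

q^2  k|2↦φ(k): 2:1 1:1  a_2=2
[q^3] φ(1)=1,φ(3)=2 ⇒ 3
[q^4] φ(1)=1,φ(2)=1,φ(4)=2 ⇒ 4
d|5:{1,5}  Σφ=1+4=5
q^6  k|6↦φ(k): 6:2 3:2 2:1 1:1  a_6=6

2, 3, 4, 5, 6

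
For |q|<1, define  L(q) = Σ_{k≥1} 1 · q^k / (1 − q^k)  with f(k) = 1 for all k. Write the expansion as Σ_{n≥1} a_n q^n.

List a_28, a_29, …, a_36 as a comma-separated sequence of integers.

6, 2, 8, 2, 6, 4, 4, 4, 9

[q^28] f(28)=1,f(14)=1,f(7)=1,f(4)=1,f(2)=1,f(1)=1 ⇒ 6
[q^29] f(1)=1,f(29)=1 ⇒ 2
q^30  k|30↦f(k): 30:1 15:1 10:1 6:1 5:1 3:1 2:1 1:1  a_30=8
[q^31] f(1)=1,f(31)=1 ⇒ 2
q^32  k|32↦f(k): 32:1 16:1 8:1 4:1 2:1 1:1  a_32=6
d|33:{33,11,3,1}  Σf=1+1+1+1=4
[q^34] f(34)=1,f(17)=1,f(2)=1,f(1)=1 ⇒ 4
q^35  k|35↦f(k): 1:1 5:1 7:1 35:1  a_35=4
d|36:{1,2,3,4,6,9,12,18,36}  Σf=1+1+1+1+1+1+1+1+1=9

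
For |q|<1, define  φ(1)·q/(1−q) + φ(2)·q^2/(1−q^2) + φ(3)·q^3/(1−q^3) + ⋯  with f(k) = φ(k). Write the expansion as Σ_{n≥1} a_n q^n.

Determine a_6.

q^6  k|6↦φ(k): 6:2 3:2 2:1 1:1  a_6=6

a_6 = 6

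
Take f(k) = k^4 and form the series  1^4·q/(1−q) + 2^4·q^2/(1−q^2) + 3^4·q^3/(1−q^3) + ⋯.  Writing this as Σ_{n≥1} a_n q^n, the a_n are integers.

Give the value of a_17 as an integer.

a_17 = 83522

n=17: 17·1 1·17  f→[83521+1]=83522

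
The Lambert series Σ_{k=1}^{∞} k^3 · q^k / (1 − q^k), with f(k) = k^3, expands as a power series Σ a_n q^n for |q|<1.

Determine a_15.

a_15 = 3528

q^15  k|15↦f(k): 15:3375 5:125 3:27 1:1  a_15=3528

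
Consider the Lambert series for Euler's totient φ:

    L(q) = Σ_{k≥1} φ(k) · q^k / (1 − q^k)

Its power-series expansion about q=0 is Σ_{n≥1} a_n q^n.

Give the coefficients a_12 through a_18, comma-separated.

n=12: 1·12 2·6 3·4 4·3 6·2 12·1  φ→[1+1+2+2+2+4]=12
[q^13] φ(13)=12,φ(1)=1 ⇒ 13
q^14  k|14↦φ(k): 14:6 7:6 2:1 1:1  a_14=14
[q^15] φ(1)=1,φ(3)=2,φ(5)=4,φ(15)=8 ⇒ 15
d|16:{16,8,4,2,1}  Σφ=8+4+2+1+1=16
n=17: 17·1 1·17  φ→[16+1]=17
d|18:{1,2,3,6,9,18}  Σφ=1+1+2+2+6+6=18

12, 13, 14, 15, 16, 17, 18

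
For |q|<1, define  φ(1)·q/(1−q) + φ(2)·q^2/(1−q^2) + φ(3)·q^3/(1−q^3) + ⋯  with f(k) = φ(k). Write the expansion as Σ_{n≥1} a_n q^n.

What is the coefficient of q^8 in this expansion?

[q^8] φ(1)=1,φ(2)=1,φ(4)=2,φ(8)=4 ⇒ 8

a_8 = 8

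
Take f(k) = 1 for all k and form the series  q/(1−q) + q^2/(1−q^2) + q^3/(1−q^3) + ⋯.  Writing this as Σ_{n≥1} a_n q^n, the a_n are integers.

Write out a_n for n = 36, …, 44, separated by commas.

9, 2, 4, 4, 8, 2, 8, 2, 6

q^36  k|36↦f(k): 36:1 18:1 12:1 9:1 6:1 4:1 3:1 2:1 1:1  a_36=9
[q^37] f(37)=1,f(1)=1 ⇒ 2
d|38:{1,2,19,38}  Σf=1+1+1+1=4
d|39:{39,13,3,1}  Σf=1+1+1+1=4
q^40  k|40↦f(k): 1:1 2:1 4:1 5:1 8:1 10:1 20:1 40:1  a_40=8
[q^41] f(41)=1,f(1)=1 ⇒ 2
n=42: 42·1 21·2 14·3 7·6 6·7 3·14 2·21 1·42  f→[1+1+1+1+1+1+1+1]=8
d|43:{43,1}  Σf=1+1=2
q^44  k|44↦f(k): 44:1 22:1 11:1 4:1 2:1 1:1  a_44=6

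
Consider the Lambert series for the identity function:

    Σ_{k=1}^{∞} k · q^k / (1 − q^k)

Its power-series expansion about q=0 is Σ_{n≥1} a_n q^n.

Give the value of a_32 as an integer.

[q^32] f(32)=32,f(16)=16,f(8)=8,f(4)=4,f(2)=2,f(1)=1 ⇒ 63

a_32 = 63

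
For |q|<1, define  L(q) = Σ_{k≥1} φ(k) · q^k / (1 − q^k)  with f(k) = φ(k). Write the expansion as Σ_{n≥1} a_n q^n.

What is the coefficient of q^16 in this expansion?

[q^16] φ(1)=1,φ(2)=1,φ(4)=2,φ(8)=4,φ(16)=8 ⇒ 16

a_16 = 16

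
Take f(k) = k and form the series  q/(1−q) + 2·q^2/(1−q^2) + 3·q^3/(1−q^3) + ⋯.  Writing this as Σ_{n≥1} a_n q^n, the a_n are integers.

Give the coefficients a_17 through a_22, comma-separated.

n=17: 1·17 17·1  f→[1+17]=18
q^18  k|18↦f(k): 18:18 9:9 6:6 3:3 2:2 1:1  a_18=39
q^19  k|19↦f(k): 1:1 19:19  a_19=20
q^20  k|20↦f(k): 1:1 2:2 4:4 5:5 10:10 20:20  a_20=42
d|21:{1,3,7,21}  Σf=1+3+7+21=32
[q^22] f(22)=22,f(11)=11,f(2)=2,f(1)=1 ⇒ 36

18, 39, 20, 42, 32, 36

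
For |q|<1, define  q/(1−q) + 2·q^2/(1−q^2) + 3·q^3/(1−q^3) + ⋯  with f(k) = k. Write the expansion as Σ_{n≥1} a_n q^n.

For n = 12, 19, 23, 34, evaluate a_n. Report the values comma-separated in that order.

28, 20, 24, 54

[q^12] f(1)=1,f(2)=2,f(3)=3,f(4)=4,f(6)=6,f(12)=12 ⇒ 28
[q^19] f(1)=1,f(19)=19 ⇒ 20
[q^23] f(23)=23,f(1)=1 ⇒ 24
q^34  k|34↦f(k): 1:1 2:2 17:17 34:34  a_34=54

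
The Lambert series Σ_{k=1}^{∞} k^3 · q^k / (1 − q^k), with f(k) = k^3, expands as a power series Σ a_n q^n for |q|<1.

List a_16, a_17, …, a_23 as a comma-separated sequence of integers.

4681, 4914, 6813, 6860, 9198, 9632, 11988, 12168

d|16:{16,8,4,2,1}  Σf=4096+512+64+8+1=4681
q^17  k|17↦f(k): 1:1 17:4913  a_17=4914
n=18: 18·1 9·2 6·3 3·6 2·9 1·18  f→[5832+729+216+27+8+1]=6813
d|19:{1,19}  Σf=1+6859=6860
q^20  k|20↦f(k): 20:8000 10:1000 5:125 4:64 2:8 1:1  a_20=9198
q^21  k|21↦f(k): 1:1 3:27 7:343 21:9261  a_21=9632
q^22  k|22↦f(k): 1:1 2:8 11:1331 22:10648  a_22=11988
n=23: 23·1 1·23  f→[12167+1]=12168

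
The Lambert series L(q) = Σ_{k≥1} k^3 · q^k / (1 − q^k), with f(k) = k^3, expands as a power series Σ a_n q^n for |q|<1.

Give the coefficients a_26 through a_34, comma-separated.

19782, 20440, 25112, 24390, 31752, 29792, 37449, 37296, 44226

q^26  k|26↦f(k): 1:1 2:8 13:2197 26:17576  a_26=19782
n=27: 1·27 3·9 9·3 27·1  f→[1+27+729+19683]=20440
q^28  k|28↦f(k): 1:1 2:8 4:64 7:343 14:2744 28:21952  a_28=25112
n=29: 1·29 29·1  f→[1+24389]=24390
[q^30] f(1)=1,f(2)=8,f(3)=27,f(5)=125,f(6)=216,f(10)=1000,f(15)=3375,f(30)=27000 ⇒ 31752
d|31:{1,31}  Σf=1+29791=29792
q^32  k|32↦f(k): 32:32768 16:4096 8:512 4:64 2:8 1:1  a_32=37449
n=33: 1·33 3·11 11·3 33·1  f→[1+27+1331+35937]=37296
q^34  k|34↦f(k): 1:1 2:8 17:4913 34:39304  a_34=44226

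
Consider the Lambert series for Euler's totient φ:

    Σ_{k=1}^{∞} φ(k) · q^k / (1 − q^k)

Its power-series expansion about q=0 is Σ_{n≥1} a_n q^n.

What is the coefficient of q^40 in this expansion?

q^40  k|40↦φ(k): 40:16 20:8 10:4 8:4 5:4 4:2 2:1 1:1  a_40=40

a_40 = 40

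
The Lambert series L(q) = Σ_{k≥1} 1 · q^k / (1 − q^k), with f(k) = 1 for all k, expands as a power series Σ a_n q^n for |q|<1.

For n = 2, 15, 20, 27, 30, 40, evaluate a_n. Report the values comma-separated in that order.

2, 4, 6, 4, 8, 8

[q^2] f(2)=1,f(1)=1 ⇒ 2
d|15:{1,3,5,15}  Σf=1+1+1+1=4
d|20:{1,2,4,5,10,20}  Σf=1+1+1+1+1+1=6
[q^27] f(27)=1,f(9)=1,f(3)=1,f(1)=1 ⇒ 4
d|30:{1,2,3,5,6,10,15,30}  Σf=1+1+1+1+1+1+1+1=8
n=40: 40·1 20·2 10·4 8·5 5·8 4·10 2·20 1·40  f→[1+1+1+1+1+1+1+1]=8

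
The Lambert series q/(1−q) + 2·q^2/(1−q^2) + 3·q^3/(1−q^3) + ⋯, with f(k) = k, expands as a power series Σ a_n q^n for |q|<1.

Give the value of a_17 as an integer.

a_17 = 18

n=17: 17·1 1·17  f→[17+1]=18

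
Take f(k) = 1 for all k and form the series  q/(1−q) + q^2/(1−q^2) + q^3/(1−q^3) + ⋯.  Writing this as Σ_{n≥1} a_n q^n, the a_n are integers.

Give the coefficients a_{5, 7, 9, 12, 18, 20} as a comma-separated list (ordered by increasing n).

2, 2, 3, 6, 6, 6

[q^5] f(1)=1,f(5)=1 ⇒ 2
q^7  k|7↦f(k): 1:1 7:1  a_7=2
q^9  k|9↦f(k): 1:1 3:1 9:1  a_9=3
n=12: 1·12 2·6 3·4 4·3 6·2 12·1  f→[1+1+1+1+1+1]=6
q^18  k|18↦f(k): 18:1 9:1 6:1 3:1 2:1 1:1  a_18=6
[q^20] f(20)=1,f(10)=1,f(5)=1,f(4)=1,f(2)=1,f(1)=1 ⇒ 6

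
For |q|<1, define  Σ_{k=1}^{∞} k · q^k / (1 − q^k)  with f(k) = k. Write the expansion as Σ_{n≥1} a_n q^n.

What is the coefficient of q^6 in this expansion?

q^6  k|6↦f(k): 6:6 3:3 2:2 1:1  a_6=12

a_6 = 12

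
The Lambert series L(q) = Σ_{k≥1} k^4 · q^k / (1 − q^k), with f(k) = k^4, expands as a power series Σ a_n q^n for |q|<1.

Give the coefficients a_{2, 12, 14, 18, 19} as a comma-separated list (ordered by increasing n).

d|2:{2,1}  Σf=16+1=17
[q^12] f(1)=1,f(2)=16,f(3)=81,f(4)=256,f(6)=1296,f(12)=20736 ⇒ 22386
[q^14] f(14)=38416,f(7)=2401,f(2)=16,f(1)=1 ⇒ 40834
n=18: 1·18 2·9 3·6 6·3 9·2 18·1  f→[1+16+81+1296+6561+104976]=112931
q^19  k|19↦f(k): 19:130321 1:1  a_19=130322

17, 22386, 40834, 112931, 130322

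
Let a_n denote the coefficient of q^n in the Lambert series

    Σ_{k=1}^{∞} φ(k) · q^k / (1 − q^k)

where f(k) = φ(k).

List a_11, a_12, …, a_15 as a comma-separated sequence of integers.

d|11:{11,1}  Σφ=10+1=11
d|12:{12,6,4,3,2,1}  Σφ=4+2+2+2+1+1=12
d|13:{1,13}  Σφ=1+12=13
n=14: 1·14 2·7 7·2 14·1  φ→[1+1+6+6]=14
q^15  k|15↦φ(k): 15:8 5:4 3:2 1:1  a_15=15

11, 12, 13, 14, 15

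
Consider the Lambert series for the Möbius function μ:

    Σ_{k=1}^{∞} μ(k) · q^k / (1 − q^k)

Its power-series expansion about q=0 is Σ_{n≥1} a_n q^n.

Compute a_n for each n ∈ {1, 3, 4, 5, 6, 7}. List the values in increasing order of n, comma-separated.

1, 0, 0, 0, 0, 0

[q^1] μ(1)=1 ⇒ 1
n=3: 3·1 1·3  μ→[(-1)+1]=0
d|4:{4,2,1}  Σμ=0+(-1)+1=0
[q^5] μ(1)=1,μ(5)=-1 ⇒ 0
q^6  k|6↦μ(k): 6:1 3:-1 2:-1 1:1  a_6=0
[q^7] μ(7)=-1,μ(1)=1 ⇒ 0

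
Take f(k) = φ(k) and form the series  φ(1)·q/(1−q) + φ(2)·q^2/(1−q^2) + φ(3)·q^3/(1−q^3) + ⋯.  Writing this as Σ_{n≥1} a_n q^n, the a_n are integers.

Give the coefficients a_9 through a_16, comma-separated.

[q^9] φ(1)=1,φ(3)=2,φ(9)=6 ⇒ 9
d|10:{10,5,2,1}  Σφ=4+4+1+1=10
d|11:{11,1}  Σφ=10+1=11
q^12  k|12↦φ(k): 1:1 2:1 3:2 4:2 6:2 12:4  a_12=12
n=13: 1·13 13·1  φ→[1+12]=13
n=14: 14·1 7·2 2·7 1·14  φ→[6+6+1+1]=14
n=15: 1·15 3·5 5·3 15·1  φ→[1+2+4+8]=15
d|16:{1,2,4,8,16}  Σφ=1+1+2+4+8=16

9, 10, 11, 12, 13, 14, 15, 16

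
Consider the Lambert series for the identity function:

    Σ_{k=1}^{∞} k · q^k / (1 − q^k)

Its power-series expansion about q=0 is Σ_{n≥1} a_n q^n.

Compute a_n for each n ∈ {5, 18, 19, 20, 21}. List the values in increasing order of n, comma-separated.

q^5  k|5↦f(k): 1:1 5:5  a_5=6
q^18  k|18↦f(k): 18:18 9:9 6:6 3:3 2:2 1:1  a_18=39
d|19:{1,19}  Σf=1+19=20
d|20:{20,10,5,4,2,1}  Σf=20+10+5+4+2+1=42
[q^21] f(1)=1,f(3)=3,f(7)=7,f(21)=21 ⇒ 32

6, 39, 20, 42, 32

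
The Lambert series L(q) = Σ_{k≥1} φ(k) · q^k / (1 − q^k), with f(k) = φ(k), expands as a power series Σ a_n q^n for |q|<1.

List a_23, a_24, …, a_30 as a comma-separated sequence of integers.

n=23: 1·23 23·1  φ→[1+22]=23
[q^24] φ(1)=1,φ(2)=1,φ(3)=2,φ(4)=2,φ(6)=2,φ(8)=4,φ(12)=4,φ(24)=8 ⇒ 24
q^25  k|25↦φ(k): 25:20 5:4 1:1  a_25=25
q^26  k|26↦φ(k): 1:1 2:1 13:12 26:12  a_26=26
d|27:{27,9,3,1}  Σφ=18+6+2+1=27
d|28:{1,2,4,7,14,28}  Σφ=1+1+2+6+6+12=28
q^29  k|29↦φ(k): 29:28 1:1  a_29=29
q^30  k|30↦φ(k): 1:1 2:1 3:2 5:4 6:2 10:4 15:8 30:8  a_30=30

23, 24, 25, 26, 27, 28, 29, 30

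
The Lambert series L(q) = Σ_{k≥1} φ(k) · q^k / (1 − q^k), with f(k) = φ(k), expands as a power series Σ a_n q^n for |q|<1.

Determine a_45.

n=45: 1·45 3·15 5·9 9·5 15·3 45·1  φ→[1+2+4+6+8+24]=45

a_45 = 45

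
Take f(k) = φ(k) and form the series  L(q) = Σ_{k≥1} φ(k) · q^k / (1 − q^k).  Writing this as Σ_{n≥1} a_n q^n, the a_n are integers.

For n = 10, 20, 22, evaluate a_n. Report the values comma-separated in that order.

n=10: 10·1 5·2 2·5 1·10  φ→[4+4+1+1]=10
n=20: 1·20 2·10 4·5 5·4 10·2 20·1  φ→[1+1+2+4+4+8]=20
n=22: 22·1 11·2 2·11 1·22  φ→[10+10+1+1]=22

10, 20, 22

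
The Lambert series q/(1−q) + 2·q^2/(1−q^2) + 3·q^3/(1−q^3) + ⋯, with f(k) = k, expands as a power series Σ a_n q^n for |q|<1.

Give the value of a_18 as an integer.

d|18:{18,9,6,3,2,1}  Σf=18+9+6+3+2+1=39

a_18 = 39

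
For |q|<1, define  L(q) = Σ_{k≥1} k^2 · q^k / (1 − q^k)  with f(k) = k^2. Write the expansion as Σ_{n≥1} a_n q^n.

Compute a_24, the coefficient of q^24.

[q^24] f(1)=1,f(2)=4,f(3)=9,f(4)=16,f(6)=36,f(8)=64,f(12)=144,f(24)=576 ⇒ 850

a_24 = 850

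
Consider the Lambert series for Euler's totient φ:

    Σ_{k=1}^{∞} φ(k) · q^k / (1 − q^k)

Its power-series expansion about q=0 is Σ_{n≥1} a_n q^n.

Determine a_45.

q^45  k|45↦φ(k): 1:1 3:2 5:4 9:6 15:8 45:24  a_45=45

a_45 = 45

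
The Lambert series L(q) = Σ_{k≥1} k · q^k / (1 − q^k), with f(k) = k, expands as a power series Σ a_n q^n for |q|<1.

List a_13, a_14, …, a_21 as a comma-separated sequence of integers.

14, 24, 24, 31, 18, 39, 20, 42, 32

q^13  k|13↦f(k): 1:1 13:13  a_13=14
q^14  k|14↦f(k): 1:1 2:2 7:7 14:14  a_14=24
q^15  k|15↦f(k): 15:15 5:5 3:3 1:1  a_15=24
d|16:{16,8,4,2,1}  Σf=16+8+4+2+1=31
q^17  k|17↦f(k): 17:17 1:1  a_17=18
d|18:{18,9,6,3,2,1}  Σf=18+9+6+3+2+1=39
[q^19] f(1)=1,f(19)=19 ⇒ 20
d|20:{1,2,4,5,10,20}  Σf=1+2+4+5+10+20=42
q^21  k|21↦f(k): 1:1 3:3 7:7 21:21  a_21=32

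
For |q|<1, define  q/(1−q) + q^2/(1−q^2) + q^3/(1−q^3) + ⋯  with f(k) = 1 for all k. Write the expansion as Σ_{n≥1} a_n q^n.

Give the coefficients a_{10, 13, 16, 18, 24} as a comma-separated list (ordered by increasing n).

q^10  k|10↦f(k): 10:1 5:1 2:1 1:1  a_10=4
[q^13] f(1)=1,f(13)=1 ⇒ 2
[q^16] f(16)=1,f(8)=1,f(4)=1,f(2)=1,f(1)=1 ⇒ 5
q^18  k|18↦f(k): 18:1 9:1 6:1 3:1 2:1 1:1  a_18=6
[q^24] f(1)=1,f(2)=1,f(3)=1,f(4)=1,f(6)=1,f(8)=1,f(12)=1,f(24)=1 ⇒ 8

4, 2, 5, 6, 8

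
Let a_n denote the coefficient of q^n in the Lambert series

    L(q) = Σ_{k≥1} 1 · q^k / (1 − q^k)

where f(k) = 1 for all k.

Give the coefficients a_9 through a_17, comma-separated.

d|9:{1,3,9}  Σf=1+1+1=3
d|10:{1,2,5,10}  Σf=1+1+1+1=4
n=11: 11·1 1·11  f→[1+1]=2
d|12:{1,2,3,4,6,12}  Σf=1+1+1+1+1+1=6
q^13  k|13↦f(k): 1:1 13:1  a_13=2
n=14: 1·14 2·7 7·2 14·1  f→[1+1+1+1]=4
d|15:{1,3,5,15}  Σf=1+1+1+1=4
[q^16] f(1)=1,f(2)=1,f(4)=1,f(8)=1,f(16)=1 ⇒ 5
q^17  k|17↦f(k): 1:1 17:1  a_17=2

3, 4, 2, 6, 2, 4, 4, 5, 2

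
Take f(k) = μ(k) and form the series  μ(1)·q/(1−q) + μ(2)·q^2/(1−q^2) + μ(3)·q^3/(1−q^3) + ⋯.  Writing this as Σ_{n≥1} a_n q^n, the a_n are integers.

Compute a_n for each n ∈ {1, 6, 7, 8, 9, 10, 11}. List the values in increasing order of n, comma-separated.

d|1:{1}  Σμ=1=1
[q^6] μ(1)=1,μ(2)=-1,μ(3)=-1,μ(6)=1 ⇒ 0
d|7:{7,1}  Σμ=(-1)+1=0
n=8: 8·1 4·2 2·4 1·8  μ→[0+0+(-1)+1]=0
n=9: 9·1 3·3 1·9  μ→[0+(-1)+1]=0
n=10: 10·1 5·2 2·5 1·10  μ→[1+(-1)+(-1)+1]=0
[q^11] μ(11)=-1,μ(1)=1 ⇒ 0

1, 0, 0, 0, 0, 0, 0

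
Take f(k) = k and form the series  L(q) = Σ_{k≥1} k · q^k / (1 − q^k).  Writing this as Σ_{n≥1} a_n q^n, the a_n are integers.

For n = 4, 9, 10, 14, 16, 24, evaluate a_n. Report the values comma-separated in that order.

7, 13, 18, 24, 31, 60

n=4: 4·1 2·2 1·4  f→[4+2+1]=7
[q^9] f(1)=1,f(3)=3,f(9)=9 ⇒ 13
n=10: 10·1 5·2 2·5 1·10  f→[10+5+2+1]=18
n=14: 1·14 2·7 7·2 14·1  f→[1+2+7+14]=24
q^16  k|16↦f(k): 1:1 2:2 4:4 8:8 16:16  a_16=31
n=24: 24·1 12·2 8·3 6·4 4·6 3·8 2·12 1·24  f→[24+12+8+6+4+3+2+1]=60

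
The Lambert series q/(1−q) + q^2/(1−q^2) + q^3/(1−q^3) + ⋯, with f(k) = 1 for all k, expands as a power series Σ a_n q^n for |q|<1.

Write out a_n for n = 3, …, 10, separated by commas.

2, 3, 2, 4, 2, 4, 3, 4

n=3: 1·3 3·1  f→[1+1]=2
q^4  k|4↦f(k): 4:1 2:1 1:1  a_4=3
d|5:{1,5}  Σf=1+1=2
d|6:{1,2,3,6}  Σf=1+1+1+1=4
d|7:{7,1}  Σf=1+1=2
q^8  k|8↦f(k): 8:1 4:1 2:1 1:1  a_8=4
q^9  k|9↦f(k): 1:1 3:1 9:1  a_9=3
q^10  k|10↦f(k): 10:1 5:1 2:1 1:1  a_10=4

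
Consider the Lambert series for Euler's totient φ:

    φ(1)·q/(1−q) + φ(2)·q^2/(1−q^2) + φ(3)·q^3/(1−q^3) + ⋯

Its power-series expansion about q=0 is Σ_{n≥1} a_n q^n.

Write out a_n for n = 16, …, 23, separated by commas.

d|16:{16,8,4,2,1}  Σφ=8+4+2+1+1=16
q^17  k|17↦φ(k): 17:16 1:1  a_17=17
[q^18] φ(18)=6,φ(9)=6,φ(6)=2,φ(3)=2,φ(2)=1,φ(1)=1 ⇒ 18
n=19: 1·19 19·1  φ→[1+18]=19
d|20:{1,2,4,5,10,20}  Σφ=1+1+2+4+4+8=20
d|21:{21,7,3,1}  Σφ=12+6+2+1=21
q^22  k|22↦φ(k): 1:1 2:1 11:10 22:10  a_22=22
q^23  k|23↦φ(k): 23:22 1:1  a_23=23

16, 17, 18, 19, 20, 21, 22, 23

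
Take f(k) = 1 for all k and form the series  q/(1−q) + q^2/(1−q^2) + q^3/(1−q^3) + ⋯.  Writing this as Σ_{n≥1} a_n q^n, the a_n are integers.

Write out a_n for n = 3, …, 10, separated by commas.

2, 3, 2, 4, 2, 4, 3, 4

q^3  k|3↦f(k): 1:1 3:1  a_3=2
q^4  k|4↦f(k): 4:1 2:1 1:1  a_4=3
[q^5] f(5)=1,f(1)=1 ⇒ 2
[q^6] f(1)=1,f(2)=1,f(3)=1,f(6)=1 ⇒ 4
q^7  k|7↦f(k): 1:1 7:1  a_7=2
n=8: 8·1 4·2 2·4 1·8  f→[1+1+1+1]=4
n=9: 9·1 3·3 1·9  f→[1+1+1]=3
d|10:{1,2,5,10}  Σf=1+1+1+1=4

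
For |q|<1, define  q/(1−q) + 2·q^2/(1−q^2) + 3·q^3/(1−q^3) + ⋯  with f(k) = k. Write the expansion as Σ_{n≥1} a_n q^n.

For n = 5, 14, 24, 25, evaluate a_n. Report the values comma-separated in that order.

n=5: 5·1 1·5  f→[5+1]=6
n=14: 14·1 7·2 2·7 1·14  f→[14+7+2+1]=24
q^24  k|24↦f(k): 24:24 12:12 8:8 6:6 4:4 3:3 2:2 1:1  a_24=60
[q^25] f(1)=1,f(5)=5,f(25)=25 ⇒ 31

6, 24, 60, 31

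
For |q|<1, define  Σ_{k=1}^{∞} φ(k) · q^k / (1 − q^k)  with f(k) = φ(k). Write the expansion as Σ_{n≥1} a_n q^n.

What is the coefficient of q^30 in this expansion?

[q^30] φ(1)=1,φ(2)=1,φ(3)=2,φ(5)=4,φ(6)=2,φ(10)=4,φ(15)=8,φ(30)=8 ⇒ 30

a_30 = 30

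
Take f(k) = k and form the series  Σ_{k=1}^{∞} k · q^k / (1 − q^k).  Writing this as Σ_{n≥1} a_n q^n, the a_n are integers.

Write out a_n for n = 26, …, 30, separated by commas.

42, 40, 56, 30, 72

[q^26] f(26)=26,f(13)=13,f(2)=2,f(1)=1 ⇒ 42
q^27  k|27↦f(k): 27:27 9:9 3:3 1:1  a_27=40
n=28: 1·28 2·14 4·7 7·4 14·2 28·1  f→[1+2+4+7+14+28]=56
d|29:{29,1}  Σf=29+1=30
d|30:{30,15,10,6,5,3,2,1}  Σf=30+15+10+6+5+3+2+1=72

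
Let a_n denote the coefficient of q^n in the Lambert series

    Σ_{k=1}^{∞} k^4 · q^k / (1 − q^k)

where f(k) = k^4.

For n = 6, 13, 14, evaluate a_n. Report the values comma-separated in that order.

q^6  k|6↦f(k): 1:1 2:16 3:81 6:1296  a_6=1394
q^13  k|13↦f(k): 13:28561 1:1  a_13=28562
q^14  k|14↦f(k): 14:38416 7:2401 2:16 1:1  a_14=40834

1394, 28562, 40834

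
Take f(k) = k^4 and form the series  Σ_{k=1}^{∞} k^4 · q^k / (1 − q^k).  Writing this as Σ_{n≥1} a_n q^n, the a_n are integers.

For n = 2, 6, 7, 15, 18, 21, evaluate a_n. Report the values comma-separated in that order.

q^2  k|2↦f(k): 1:1 2:16  a_2=17
q^6  k|6↦f(k): 6:1296 3:81 2:16 1:1  a_6=1394
n=7: 7·1 1·7  f→[2401+1]=2402
[q^15] f(1)=1,f(3)=81,f(5)=625,f(15)=50625 ⇒ 51332
n=18: 1·18 2·9 3·6 6·3 9·2 18·1  f→[1+16+81+1296+6561+104976]=112931
n=21: 1·21 3·7 7·3 21·1  f→[1+81+2401+194481]=196964

17, 1394, 2402, 51332, 112931, 196964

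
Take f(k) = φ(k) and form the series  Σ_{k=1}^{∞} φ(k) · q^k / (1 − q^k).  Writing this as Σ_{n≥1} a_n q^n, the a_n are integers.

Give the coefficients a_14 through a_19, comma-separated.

d|14:{1,2,7,14}  Σφ=1+1+6+6=14
q^15  k|15↦φ(k): 15:8 5:4 3:2 1:1  a_15=15
n=16: 1·16 2·8 4·4 8·2 16·1  φ→[1+1+2+4+8]=16
[q^17] φ(1)=1,φ(17)=16 ⇒ 17
[q^18] φ(18)=6,φ(9)=6,φ(6)=2,φ(3)=2,φ(2)=1,φ(1)=1 ⇒ 18
n=19: 1·19 19·1  φ→[1+18]=19

14, 15, 16, 17, 18, 19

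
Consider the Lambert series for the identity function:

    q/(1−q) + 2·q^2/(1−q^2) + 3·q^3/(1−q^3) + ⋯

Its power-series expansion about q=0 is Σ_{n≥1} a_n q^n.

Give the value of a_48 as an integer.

a_48 = 124

[q^48] f(1)=1,f(2)=2,f(3)=3,f(4)=4,f(6)=6,f(8)=8,f(12)=12,f(16)=16,f(24)=24,f(48)=48 ⇒ 124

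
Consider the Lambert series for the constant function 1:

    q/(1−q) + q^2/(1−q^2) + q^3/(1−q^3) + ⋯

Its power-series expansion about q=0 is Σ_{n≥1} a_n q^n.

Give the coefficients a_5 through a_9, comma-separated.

2, 4, 2, 4, 3

n=5: 5·1 1·5  f→[1+1]=2
n=6: 1·6 2·3 3·2 6·1  f→[1+1+1+1]=4
d|7:{1,7}  Σf=1+1=2
n=8: 1·8 2·4 4·2 8·1  f→[1+1+1+1]=4
q^9  k|9↦f(k): 1:1 3:1 9:1  a_9=3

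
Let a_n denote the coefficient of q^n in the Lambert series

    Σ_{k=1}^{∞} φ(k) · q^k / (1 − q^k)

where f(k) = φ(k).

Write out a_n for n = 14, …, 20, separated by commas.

[q^14] φ(1)=1,φ(2)=1,φ(7)=6,φ(14)=6 ⇒ 14
[q^15] φ(15)=8,φ(5)=4,φ(3)=2,φ(1)=1 ⇒ 15
[q^16] φ(1)=1,φ(2)=1,φ(4)=2,φ(8)=4,φ(16)=8 ⇒ 16
n=17: 1·17 17·1  φ→[1+16]=17
d|18:{1,2,3,6,9,18}  Σφ=1+1+2+2+6+6=18
[q^19] φ(19)=18,φ(1)=1 ⇒ 19
n=20: 20·1 10·2 5·4 4·5 2·10 1·20  φ→[8+4+4+2+1+1]=20

14, 15, 16, 17, 18, 19, 20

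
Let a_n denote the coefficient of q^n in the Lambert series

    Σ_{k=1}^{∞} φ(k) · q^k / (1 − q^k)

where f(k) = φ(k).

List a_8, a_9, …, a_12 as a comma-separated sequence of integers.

q^8  k|8↦φ(k): 8:4 4:2 2:1 1:1  a_8=8
d|9:{9,3,1}  Σφ=6+2+1=9
n=10: 10·1 5·2 2·5 1·10  φ→[4+4+1+1]=10
[q^11] φ(11)=10,φ(1)=1 ⇒ 11
[q^12] φ(1)=1,φ(2)=1,φ(3)=2,φ(4)=2,φ(6)=2,φ(12)=4 ⇒ 12

8, 9, 10, 11, 12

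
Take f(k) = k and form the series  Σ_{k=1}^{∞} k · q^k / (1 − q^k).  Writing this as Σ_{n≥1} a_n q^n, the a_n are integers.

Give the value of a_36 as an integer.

[q^36] f(1)=1,f(2)=2,f(3)=3,f(4)=4,f(6)=6,f(9)=9,f(12)=12,f(18)=18,f(36)=36 ⇒ 91

a_36 = 91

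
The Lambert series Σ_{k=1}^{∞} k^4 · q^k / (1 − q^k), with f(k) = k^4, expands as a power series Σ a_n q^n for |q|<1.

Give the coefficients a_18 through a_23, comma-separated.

112931, 130322, 170898, 196964, 248914, 279842

d|18:{18,9,6,3,2,1}  Σf=104976+6561+1296+81+16+1=112931
[q^19] f(19)=130321,f(1)=1 ⇒ 130322
[q^20] f(20)=160000,f(10)=10000,f(5)=625,f(4)=256,f(2)=16,f(1)=1 ⇒ 170898
q^21  k|21↦f(k): 1:1 3:81 7:2401 21:194481  a_21=196964
d|22:{22,11,2,1}  Σf=234256+14641+16+1=248914
d|23:{23,1}  Σf=279841+1=279842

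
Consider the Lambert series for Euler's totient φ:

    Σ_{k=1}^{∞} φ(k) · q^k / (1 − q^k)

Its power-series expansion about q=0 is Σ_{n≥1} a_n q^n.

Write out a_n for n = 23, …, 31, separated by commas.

q^23  k|23↦φ(k): 23:22 1:1  a_23=23
q^24  k|24↦φ(k): 1:1 2:1 3:2 4:2 6:2 8:4 12:4 24:8  a_24=24
q^25  k|25↦φ(k): 25:20 5:4 1:1  a_25=25
d|26:{1,2,13,26}  Σφ=1+1+12+12=26
n=27: 27·1 9·3 3·9 1·27  φ→[18+6+2+1]=27
d|28:{28,14,7,4,2,1}  Σφ=12+6+6+2+1+1=28
d|29:{29,1}  Σφ=28+1=29
d|30:{30,15,10,6,5,3,2,1}  Σφ=8+8+4+2+4+2+1+1=30
d|31:{1,31}  Σφ=1+30=31

23, 24, 25, 26, 27, 28, 29, 30, 31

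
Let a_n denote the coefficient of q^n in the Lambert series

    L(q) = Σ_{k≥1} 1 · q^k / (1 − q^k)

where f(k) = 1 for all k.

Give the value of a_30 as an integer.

a_30 = 8

q^30  k|30↦f(k): 30:1 15:1 10:1 6:1 5:1 3:1 2:1 1:1  a_30=8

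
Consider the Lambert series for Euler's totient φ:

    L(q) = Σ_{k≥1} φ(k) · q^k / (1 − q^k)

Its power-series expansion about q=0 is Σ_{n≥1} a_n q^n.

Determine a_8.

d|8:{1,2,4,8}  Σφ=1+1+2+4=8

a_8 = 8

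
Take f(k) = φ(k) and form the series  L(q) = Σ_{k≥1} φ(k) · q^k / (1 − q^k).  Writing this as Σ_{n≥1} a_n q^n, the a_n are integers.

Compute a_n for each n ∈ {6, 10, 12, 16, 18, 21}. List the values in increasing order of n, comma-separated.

d|6:{1,2,3,6}  Σφ=1+1+2+2=6
d|10:{1,2,5,10}  Σφ=1+1+4+4=10
[q^12] φ(12)=4,φ(6)=2,φ(4)=2,φ(3)=2,φ(2)=1,φ(1)=1 ⇒ 12
[q^16] φ(16)=8,φ(8)=4,φ(4)=2,φ(2)=1,φ(1)=1 ⇒ 16
q^18  k|18↦φ(k): 18:6 9:6 6:2 3:2 2:1 1:1  a_18=18
q^21  k|21↦φ(k): 21:12 7:6 3:2 1:1  a_21=21

6, 10, 12, 16, 18, 21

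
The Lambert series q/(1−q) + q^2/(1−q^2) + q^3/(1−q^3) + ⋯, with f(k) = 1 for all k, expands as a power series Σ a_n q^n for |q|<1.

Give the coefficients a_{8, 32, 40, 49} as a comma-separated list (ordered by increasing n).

4, 6, 8, 3

q^8  k|8↦f(k): 8:1 4:1 2:1 1:1  a_8=4
[q^32] f(1)=1,f(2)=1,f(4)=1,f(8)=1,f(16)=1,f(32)=1 ⇒ 6
q^40  k|40↦f(k): 1:1 2:1 4:1 5:1 8:1 10:1 20:1 40:1  a_40=8
q^49  k|49↦f(k): 49:1 7:1 1:1  a_49=3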